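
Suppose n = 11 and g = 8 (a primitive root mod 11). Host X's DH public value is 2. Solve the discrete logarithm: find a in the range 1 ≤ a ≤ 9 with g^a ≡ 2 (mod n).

Try successive powers of 8 modulo 11:
8^1 ≡ 8
8^2 ≡ 9
8^3 ≡ 6
8^4 ≡ 4
8^5 ≡ 10
8^6 ≡ 3
8^7 ≡ 2
Found: a = 7.

7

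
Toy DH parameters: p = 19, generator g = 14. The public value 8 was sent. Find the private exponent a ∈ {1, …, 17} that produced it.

3

Try successive powers of 14 modulo 19:
14^1 ≡ 14
14^2 ≡ 6
14^3 ≡ 8
Found: a = 3.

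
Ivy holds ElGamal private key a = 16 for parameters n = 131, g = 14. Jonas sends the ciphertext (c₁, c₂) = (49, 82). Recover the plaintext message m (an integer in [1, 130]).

Shared mask s = c₁^a mod n = 49^16 mod 131.
49^1 ≡ 49 (mod 131)
49^2 = (49^1)^2 ≡ 49^2 = 2401 ≡ 43 (mod 131)
49^4 = (49^2)^2 ≡ 43^2 = 1849 ≡ 15 (mod 131)
49^8 = (49^4)^2 ≡ 15^2 = 225 ≡ 94 (mod 131)
49^16 = (49^8)^2 ≡ 94^2 = 8836 ≡ 59 (mod 131)
So s = 59; s⁻¹ ≡ 20 (mod 131).
m = c₂ · s⁻¹ mod 131 = 82 · 20 mod 131 = 68.

68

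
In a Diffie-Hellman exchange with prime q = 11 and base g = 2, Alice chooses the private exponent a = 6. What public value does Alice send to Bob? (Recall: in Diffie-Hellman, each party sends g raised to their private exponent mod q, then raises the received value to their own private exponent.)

Public value = 2^{6} \pmod{11}.
2^1 ≡ 2 (mod 11)
2^2 = (2^1)^2 ≡ 2^2 = 4 ≡ 4 (mod 11)
2^4 = (2^2)^2 ≡ 4^2 = 16 ≡ 5 (mod 11)
2^6 = 2^4 · 2^2 ≡ 5 · 4 ≡ 9 (mod 11).

9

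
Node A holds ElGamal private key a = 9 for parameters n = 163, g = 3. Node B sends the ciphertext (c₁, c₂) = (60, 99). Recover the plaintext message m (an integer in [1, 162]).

Shared mask s = c₁^a mod n = 60^9 mod 163.
60^1 ≡ 60 (mod 163)
60^2 = (60^1)^2 ≡ 60^2 = 3600 ≡ 14 (mod 163)
60^4 = (60^2)^2 ≡ 14^2 = 196 ≡ 33 (mod 163)
60^8 = (60^4)^2 ≡ 33^2 = 1089 ≡ 111 (mod 163)
60^9 = 60^8 · 60^1 ≡ 111 · 60 ≡ 140 (mod 163).
So s = 140; s⁻¹ ≡ 85 (mod 163).
m = c₂ · s⁻¹ mod 163 = 99 · 85 mod 163 = 102.

102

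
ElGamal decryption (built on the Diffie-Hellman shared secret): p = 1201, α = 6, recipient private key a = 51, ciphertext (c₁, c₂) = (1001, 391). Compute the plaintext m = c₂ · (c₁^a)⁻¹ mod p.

507

Shared mask s = c₁^a mod p = 1001^51 mod 1201.
1001^1 ≡ 1001 (mod 1201)
1001^2 = (1001^1)^2 ≡ 1001^2 = 1002001 ≡ 367 (mod 1201)
1001^4 = (1001^2)^2 ≡ 367^2 = 134689 ≡ 177 (mod 1201)
1001^8 = (1001^4)^2 ≡ 177^2 = 31329 ≡ 103 (mod 1201)
1001^16 = (1001^8)^2 ≡ 103^2 = 10609 ≡ 1001 (mod 1201)
1001^32 = (1001^16)^2 ≡ 1001^2 = 1002001 ≡ 367 (mod 1201)
1001^51 = 1001^32 · 1001^16 · 1001^2 · 1001^1 ≡ 367 · 1001 · 367 · 1001 ≡ 105 (mod 1201).
So s = 105; s⁻¹ ≡ 1018 (mod 1201).
m = c₂ · s⁻¹ mod 1201 = 391 · 1018 mod 1201 = 507.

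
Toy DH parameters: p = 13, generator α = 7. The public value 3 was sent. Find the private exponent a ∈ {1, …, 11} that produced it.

Try successive powers of 7 modulo 13:
7^1 ≡ 7
7^2 ≡ 10
7^3 ≡ 5
7^4 ≡ 9
7^5 ≡ 11
7^6 ≡ 12
7^7 ≡ 6
7^8 ≡ 3
Found: a = 8.

8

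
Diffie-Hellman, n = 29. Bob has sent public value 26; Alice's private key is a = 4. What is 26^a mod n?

23

Shared key K = 26^4 mod 29.
26^1 ≡ 26 (mod 29)
26^2 = (26^1)^2 ≡ 26^2 = 676 ≡ 9 (mod 29)
26^4 = (26^2)^2 ≡ 9^2 = 81 ≡ 23 (mod 29)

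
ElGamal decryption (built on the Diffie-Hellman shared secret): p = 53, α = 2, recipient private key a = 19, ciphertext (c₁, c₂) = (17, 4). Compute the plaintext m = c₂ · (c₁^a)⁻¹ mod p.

24

Shared mask s = c₁^a mod p = 17^19 mod 53.
17^1 ≡ 17 (mod 53)
17^2 = (17^1)^2 ≡ 17^2 = 289 ≡ 24 (mod 53)
17^4 = (17^2)^2 ≡ 24^2 = 576 ≡ 46 (mod 53)
17^8 = (17^4)^2 ≡ 46^2 = 2116 ≡ 49 (mod 53)
17^16 = (17^8)^2 ≡ 49^2 = 2401 ≡ 16 (mod 53)
17^19 = 17^16 · 17^2 · 17^1 ≡ 16 · 24 · 17 ≡ 9 (mod 53).
So s = 9; s⁻¹ ≡ 6 (mod 53).
m = c₂ · s⁻¹ mod 53 = 4 · 6 mod 53 = 24.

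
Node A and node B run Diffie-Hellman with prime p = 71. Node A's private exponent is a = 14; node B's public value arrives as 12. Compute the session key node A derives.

57

Shared key K = 12^14 mod 71.
12^1 ≡ 12 (mod 71)
12^2 = (12^1)^2 ≡ 12^2 = 144 ≡ 2 (mod 71)
12^4 = (12^2)^2 ≡ 2^2 = 4 ≡ 4 (mod 71)
12^8 = (12^4)^2 ≡ 4^2 = 16 ≡ 16 (mod 71)
12^14 = 12^8 · 12^4 · 12^2 ≡ 16 · 4 · 2 ≡ 57 (mod 71).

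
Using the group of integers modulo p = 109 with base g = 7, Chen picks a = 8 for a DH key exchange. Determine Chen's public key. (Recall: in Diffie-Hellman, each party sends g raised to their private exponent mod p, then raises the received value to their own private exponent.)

9

Public value = 7^8 mod 109.
7^1 ≡ 7 (mod 109)
7^2 = (7^1)^2 ≡ 7^2 = 49 ≡ 49 (mod 109)
7^4 = (7^2)^2 ≡ 49^2 = 2401 ≡ 3 (mod 109)
7^8 = (7^4)^2 ≡ 3^2 = 9 ≡ 9 (mod 109)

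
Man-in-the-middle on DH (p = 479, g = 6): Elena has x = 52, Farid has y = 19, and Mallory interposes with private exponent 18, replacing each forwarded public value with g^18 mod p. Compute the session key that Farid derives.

Farid receives Mallory's public value M = 6^18 mod 479 instead of the honest one.
6^1 ≡ 6 (mod 479)
6^2 = (6^1)^2 ≡ 6^2 = 36 ≡ 36 (mod 479)
6^4 = (6^2)^2 ≡ 36^2 = 1296 ≡ 338 (mod 479)
6^8 = (6^4)^2 ≡ 338^2 = 114244 ≡ 242 (mod 479)
6^16 = (6^8)^2 ≡ 242^2 = 58564 ≡ 126 (mod 479)
6^18 = 6^16 · 6^2 ≡ 126 · 36 ≡ 225 (mod 479).
So M = 225. Farid computes K = M^19 mod 479.
225^1 ≡ 225 (mod 479)
225^2 = (225^1)^2 ≡ 225^2 = 50625 ≡ 330 (mod 479)
225^4 = (225^2)^2 ≡ 330^2 = 108900 ≡ 167 (mod 479)
225^8 = (225^4)^2 ≡ 167^2 = 27889 ≡ 107 (mod 479)
225^16 = (225^8)^2 ≡ 107^2 = 11449 ≡ 432 (mod 479)
225^19 = 225^16 · 225^2 · 225^1 ≡ 432 · 330 · 225 ≡ 244 (mod 479).

244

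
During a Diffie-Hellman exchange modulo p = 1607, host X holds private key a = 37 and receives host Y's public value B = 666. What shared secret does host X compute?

169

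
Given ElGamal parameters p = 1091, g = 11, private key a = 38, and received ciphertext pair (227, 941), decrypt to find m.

Shared mask s = c₁^a mod p = 227^38 mod 1091.
227^1 ≡ 227 (mod 1091)
227^2 = (227^1)^2 ≡ 227^2 = 51529 ≡ 252 (mod 1091)
227^4 = (227^2)^2 ≡ 252^2 = 63504 ≡ 226 (mod 1091)
227^8 = (227^4)^2 ≡ 226^2 = 51076 ≡ 890 (mod 1091)
227^16 = (227^8)^2 ≡ 890^2 = 792100 ≡ 34 (mod 1091)
227^32 = (227^16)^2 ≡ 34^2 = 1156 ≡ 65 (mod 1091)
227^38 = 227^32 · 227^4 · 227^2 ≡ 65 · 226 · 252 ≡ 117 (mod 1091).
So s = 117; s⁻¹ ≡ 373 (mod 1091).
m = c₂ · s⁻¹ mod 1091 = 941 · 373 mod 1091 = 782.

782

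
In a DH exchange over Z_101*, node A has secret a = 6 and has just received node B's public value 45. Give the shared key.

24

Shared key K = 45^6 mod 101.
45^1 ≡ 45 (mod 101)
45^2 = (45^1)^2 ≡ 45^2 = 2025 ≡ 5 (mod 101)
45^4 = (45^2)^2 ≡ 5^2 = 25 ≡ 25 (mod 101)
45^6 = 45^4 · 45^2 ≡ 25 · 5 ≡ 24 (mod 101).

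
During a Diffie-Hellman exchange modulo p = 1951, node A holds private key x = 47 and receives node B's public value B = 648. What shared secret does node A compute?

Shared key K = 648^47 mod 1951.
648^1 ≡ 648 (mod 1951)
648^2 = (648^1)^2 ≡ 648^2 = 419904 ≡ 439 (mod 1951)
648^4 = (648^2)^2 ≡ 439^2 = 192721 ≡ 1523 (mod 1951)
648^8 = (648^4)^2 ≡ 1523^2 = 2319529 ≡ 1741 (mod 1951)
648^16 = (648^8)^2 ≡ 1741^2 = 3031081 ≡ 1178 (mod 1951)
648^32 = (648^16)^2 ≡ 1178^2 = 1387684 ≡ 523 (mod 1951)
648^47 = 648^32 · 648^8 · 648^4 · 648^2 · 648^1 ≡ 523 · 1741 · 1523 · 439 · 648 ≡ 1017 (mod 1951).

1017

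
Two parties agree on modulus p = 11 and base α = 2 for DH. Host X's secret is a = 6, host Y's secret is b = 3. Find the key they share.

3

Host X sends A = α^a mod p = 2^6 mod 11.
2^1 ≡ 2 (mod 11)
2^2 = (2^1)^2 ≡ 2^2 = 4 ≡ 4 (mod 11)
2^4 = (2^2)^2 ≡ 4^2 = 16 ≡ 5 (mod 11)
2^6 = 2^4 · 2^2 ≡ 5 · 4 ≡ 9 (mod 11).
So A = 9. Host Y then computes K = A^b mod p = 9^3 mod 11.
9^1 ≡ 9 (mod 11)
9^2 = (9^1)^2 ≡ 9^2 = 81 ≡ 4 (mod 11)
9^3 = 9^2 · 9^1 ≡ 4 · 9 ≡ 3 (mod 11).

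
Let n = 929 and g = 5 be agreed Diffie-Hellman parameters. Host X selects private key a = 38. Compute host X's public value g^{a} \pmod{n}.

826

Public value = 5^{38} \pmod{929}.
5^1 ≡ 5 (mod 929)
5^2 = (5^1)^2 ≡ 5^2 = 25 ≡ 25 (mod 929)
5^4 = (5^2)^2 ≡ 25^2 = 625 ≡ 625 (mod 929)
5^8 = (5^4)^2 ≡ 625^2 = 390625 ≡ 445 (mod 929)
5^16 = (5^8)^2 ≡ 445^2 = 198025 ≡ 148 (mod 929)
5^32 = (5^16)^2 ≡ 148^2 = 21904 ≡ 537 (mod 929)
5^38 = 5^32 · 5^4 · 5^2 ≡ 537 · 625 · 25 ≡ 826 (mod 929).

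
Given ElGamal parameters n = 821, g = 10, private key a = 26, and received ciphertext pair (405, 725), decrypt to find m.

Shared mask s = c₁^a mod n = 405^26 mod 821.
405^1 ≡ 405 (mod 821)
405^2 = (405^1)^2 ≡ 405^2 = 164025 ≡ 646 (mod 821)
405^4 = (405^2)^2 ≡ 646^2 = 417316 ≡ 248 (mod 821)
405^8 = (405^4)^2 ≡ 248^2 = 61504 ≡ 750 (mod 821)
405^16 = (405^8)^2 ≡ 750^2 = 562500 ≡ 115 (mod 821)
405^26 = 405^16 · 405^8 · 405^2 ≡ 115 · 750 · 646 ≡ 335 (mod 821).
So s = 335; s⁻¹ ≡ 647 (mod 821).
m = c₂ · s⁻¹ mod 821 = 725 · 647 mod 821 = 284.

284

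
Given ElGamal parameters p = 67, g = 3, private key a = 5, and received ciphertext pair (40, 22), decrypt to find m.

Shared mask s = c₁^a mod p = 40^5 mod 67.
40^1 ≡ 40 (mod 67)
40^2 = (40^1)^2 ≡ 40^2 = 1600 ≡ 59 (mod 67)
40^4 = (40^2)^2 ≡ 59^2 = 3481 ≡ 64 (mod 67)
40^5 = 40^4 · 40^1 ≡ 64 · 40 ≡ 14 (mod 67).
So s = 14; s⁻¹ ≡ 24 (mod 67).
m = c₂ · s⁻¹ mod 67 = 22 · 24 mod 67 = 59.

59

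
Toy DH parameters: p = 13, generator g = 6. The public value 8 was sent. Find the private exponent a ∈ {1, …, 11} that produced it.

Try successive powers of 6 modulo 13:
6^1 ≡ 6
6^2 ≡ 10
6^3 ≡ 8
Found: a = 3.

3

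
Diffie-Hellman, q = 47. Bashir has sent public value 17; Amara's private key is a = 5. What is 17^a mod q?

34

Shared key K = 17^5 mod 47.
17^1 ≡ 17 (mod 47)
17^2 = (17^1)^2 ≡ 17^2 = 289 ≡ 7 (mod 47)
17^4 = (17^2)^2 ≡ 7^2 = 49 ≡ 2 (mod 47)
17^5 = 17^4 · 17^1 ≡ 2 · 17 ≡ 34 (mod 47).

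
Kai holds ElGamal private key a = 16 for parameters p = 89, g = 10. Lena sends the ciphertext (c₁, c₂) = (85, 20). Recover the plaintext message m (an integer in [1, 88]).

Shared mask s = c₁^a mod p = 85^16 mod 89.
85^1 ≡ 85 (mod 89)
85^2 = (85^1)^2 ≡ 85^2 = 7225 ≡ 16 (mod 89)
85^4 = (85^2)^2 ≡ 16^2 = 256 ≡ 78 (mod 89)
85^8 = (85^4)^2 ≡ 78^2 = 6084 ≡ 32 (mod 89)
85^16 = (85^8)^2 ≡ 32^2 = 1024 ≡ 45 (mod 89)
So s = 45; s⁻¹ ≡ 2 (mod 89).
m = c₂ · s⁻¹ mod 89 = 20 · 2 mod 89 = 40.

40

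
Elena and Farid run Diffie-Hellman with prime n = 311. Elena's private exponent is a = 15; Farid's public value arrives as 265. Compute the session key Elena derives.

Shared key K = 265^15 mod 311.
265^1 ≡ 265 (mod 311)
265^2 = (265^1)^2 ≡ 265^2 = 70225 ≡ 250 (mod 311)
265^4 = (265^2)^2 ≡ 250^2 = 62500 ≡ 300 (mod 311)
265^8 = (265^4)^2 ≡ 300^2 = 90000 ≡ 121 (mod 311)
265^15 = 265^8 · 265^4 · 265^2 · 265^1 ≡ 121 · 300 · 250 · 265 ≡ 13 (mod 311).

13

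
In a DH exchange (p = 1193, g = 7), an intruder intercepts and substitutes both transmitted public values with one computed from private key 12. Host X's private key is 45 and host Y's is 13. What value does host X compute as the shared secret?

552

Host X receives an intruder's public value M = 7^12 mod 1193 instead of the honest one.
7^1 ≡ 7 (mod 1193)
7^2 = (7^1)^2 ≡ 7^2 = 49 ≡ 49 (mod 1193)
7^4 = (7^2)^2 ≡ 49^2 = 2401 ≡ 15 (mod 1193)
7^8 = (7^4)^2 ≡ 15^2 = 225 ≡ 225 (mod 1193)
7^12 = 7^8 · 7^4 ≡ 225 · 15 ≡ 989 (mod 1193).
So M = 989. Host X computes K = M^45 mod 1193.
989^1 ≡ 989 (mod 1193)
989^2 = (989^1)^2 ≡ 989^2 = 978121 ≡ 1054 (mod 1193)
989^4 = (989^2)^2 ≡ 1054^2 = 1110916 ≡ 233 (mod 1193)
989^8 = (989^4)^2 ≡ 233^2 = 54289 ≡ 604 (mod 1193)
989^16 = (989^8)^2 ≡ 604^2 = 364816 ≡ 951 (mod 1193)
989^32 = (989^16)^2 ≡ 951^2 = 904401 ≡ 107 (mod 1193)
989^45 = 989^32 · 989^8 · 989^4 · 989^1 ≡ 107 · 604 · 233 · 989 ≡ 552 (mod 1193).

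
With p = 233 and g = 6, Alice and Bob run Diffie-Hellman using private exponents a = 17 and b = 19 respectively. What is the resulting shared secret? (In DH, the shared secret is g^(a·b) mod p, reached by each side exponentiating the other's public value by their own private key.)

108

Bob sends B = g^b mod p = 6^19 mod 233.
6^1 ≡ 6 (mod 233)
6^2 = (6^1)^2 ≡ 6^2 = 36 ≡ 36 (mod 233)
6^4 = (6^2)^2 ≡ 36^2 = 1296 ≡ 131 (mod 233)
6^8 = (6^4)^2 ≡ 131^2 = 17161 ≡ 152 (mod 233)
6^16 = (6^8)^2 ≡ 152^2 = 23104 ≡ 37 (mod 233)
6^19 = 6^16 · 6^2 · 6^1 ≡ 37 · 36 · 6 ≡ 70 (mod 233).
So B = 70. Alice then computes K = B^a mod p = 70^17 mod 233.
70^1 ≡ 70 (mod 233)
70^2 = (70^1)^2 ≡ 70^2 = 4900 ≡ 7 (mod 233)
70^4 = (70^2)^2 ≡ 7^2 = 49 ≡ 49 (mod 233)
70^8 = (70^4)^2 ≡ 49^2 = 2401 ≡ 71 (mod 233)
70^16 = (70^8)^2 ≡ 71^2 = 5041 ≡ 148 (mod 233)
70^17 = 70^16 · 70^1 ≡ 148 · 70 ≡ 108 (mod 233).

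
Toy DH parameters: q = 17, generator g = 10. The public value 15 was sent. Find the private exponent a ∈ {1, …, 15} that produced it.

2

Try successive powers of 10 modulo 17:
10^1 ≡ 10
10^2 ≡ 15
Found: a = 2.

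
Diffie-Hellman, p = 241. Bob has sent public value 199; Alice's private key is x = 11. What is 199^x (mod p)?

Shared key K = 199^11 mod 241.
199^1 ≡ 199 (mod 241)
199^2 = (199^1)^2 ≡ 199^2 = 39601 ≡ 77 (mod 241)
199^4 = (199^2)^2 ≡ 77^2 = 5929 ≡ 145 (mod 241)
199^8 = (199^4)^2 ≡ 145^2 = 21025 ≡ 58 (mod 241)
199^11 = 199^8 · 199^2 · 199^1 ≡ 58 · 77 · 199 ≡ 167 (mod 241).

167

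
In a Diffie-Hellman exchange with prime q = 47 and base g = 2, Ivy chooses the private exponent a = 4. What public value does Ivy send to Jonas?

Public value = 2^4 mod 47.
2^1 ≡ 2 (mod 47)
2^2 = (2^1)^2 ≡ 2^2 = 4 ≡ 4 (mod 47)
2^4 = (2^2)^2 ≡ 4^2 = 16 ≡ 16 (mod 47)

16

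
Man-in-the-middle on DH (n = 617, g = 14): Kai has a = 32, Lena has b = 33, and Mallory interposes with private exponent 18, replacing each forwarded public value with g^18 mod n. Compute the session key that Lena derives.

197

Lena receives Mallory's public value M = 14^18 mod 617 instead of the honest one.
14^1 ≡ 14 (mod 617)
14^2 = (14^1)^2 ≡ 14^2 = 196 ≡ 196 (mod 617)
14^4 = (14^2)^2 ≡ 196^2 = 38416 ≡ 162 (mod 617)
14^8 = (14^4)^2 ≡ 162^2 = 26244 ≡ 330 (mod 617)
14^16 = (14^8)^2 ≡ 330^2 = 108900 ≡ 308 (mod 617)
14^18 = 14^16 · 14^2 ≡ 308 · 196 ≡ 519 (mod 617).
So M = 519. Lena computes K = M^33 mod 617.
519^1 ≡ 519 (mod 617)
519^2 = (519^1)^2 ≡ 519^2 = 269361 ≡ 349 (mod 617)
519^4 = (519^2)^2 ≡ 349^2 = 121801 ≡ 252 (mod 617)
519^8 = (519^4)^2 ≡ 252^2 = 63504 ≡ 570 (mod 617)
519^16 = (519^8)^2 ≡ 570^2 = 324900 ≡ 358 (mod 617)
519^32 = (519^16)^2 ≡ 358^2 = 128164 ≡ 445 (mod 617)
519^33 = 519^32 · 519^1 ≡ 445 · 519 ≡ 197 (mod 617).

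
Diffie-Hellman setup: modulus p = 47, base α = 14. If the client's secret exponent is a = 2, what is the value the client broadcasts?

8

Public value = 14^2 mod 47.
14^1 ≡ 14 (mod 47)
14^2 = (14^1)^2 ≡ 14^2 = 196 ≡ 8 (mod 47)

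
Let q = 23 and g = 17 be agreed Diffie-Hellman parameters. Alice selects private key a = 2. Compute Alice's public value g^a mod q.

13

Public value = 17^2 mod 23.
17^1 ≡ 17 (mod 23)
17^2 = (17^1)^2 ≡ 17^2 = 289 ≡ 13 (mod 23)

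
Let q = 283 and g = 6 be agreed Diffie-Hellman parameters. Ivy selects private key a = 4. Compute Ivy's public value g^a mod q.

164

Public value = 6^4 mod 283.
6^1 ≡ 6 (mod 283)
6^2 = (6^1)^2 ≡ 6^2 = 36 ≡ 36 (mod 283)
6^4 = (6^2)^2 ≡ 36^2 = 1296 ≡ 164 (mod 283)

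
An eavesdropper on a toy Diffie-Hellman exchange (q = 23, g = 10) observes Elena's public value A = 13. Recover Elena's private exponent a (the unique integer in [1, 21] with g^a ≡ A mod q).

12

Try successive powers of 10 modulo 23:
10^1 ≡ 10
10^2 ≡ 8
10^3 ≡ 11
10^4 ≡ 18
10^5 ≡ 19
10^6 ≡ 6
10^7 ≡ 14
10^8 ≡ 2
10^9 ≡ 20
10^10 ≡ 16
10^11 ≡ 22
10^12 ≡ 13
Found: a = 12.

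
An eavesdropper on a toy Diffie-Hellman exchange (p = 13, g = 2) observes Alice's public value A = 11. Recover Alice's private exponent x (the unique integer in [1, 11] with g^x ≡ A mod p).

7

Try successive powers of 2 modulo 13:
2^1 ≡ 2
2^2 ≡ 4
2^3 ≡ 8
2^4 ≡ 3
2^5 ≡ 6
2^6 ≡ 12
2^7 ≡ 11
Found: x = 7.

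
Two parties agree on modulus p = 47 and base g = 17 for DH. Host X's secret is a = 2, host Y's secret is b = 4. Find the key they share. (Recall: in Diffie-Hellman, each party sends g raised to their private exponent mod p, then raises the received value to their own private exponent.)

Host X sends A = g^a mod p = 17^2 mod 47.
17^1 ≡ 17 (mod 47)
17^2 = (17^1)^2 ≡ 17^2 = 289 ≡ 7 (mod 47)
So A = 7. Host Y then computes K = A^b mod p = 7^4 mod 47.
7^1 ≡ 7 (mod 47)
7^2 = (7^1)^2 ≡ 7^2 = 49 ≡ 2 (mod 47)
7^4 = (7^2)^2 ≡ 2^2 = 4 ≡ 4 (mod 47)

4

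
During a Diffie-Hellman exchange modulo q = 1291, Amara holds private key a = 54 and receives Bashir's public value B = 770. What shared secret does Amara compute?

561

Shared key K = 770^54 mod 1291.
770^1 ≡ 770 (mod 1291)
770^2 = (770^1)^2 ≡ 770^2 = 592900 ≡ 331 (mod 1291)
770^4 = (770^2)^2 ≡ 331^2 = 109561 ≡ 1117 (mod 1291)
770^8 = (770^4)^2 ≡ 1117^2 = 1247689 ≡ 583 (mod 1291)
770^16 = (770^8)^2 ≡ 583^2 = 339889 ≡ 356 (mod 1291)
770^32 = (770^16)^2 ≡ 356^2 = 126736 ≡ 218 (mod 1291)
770^54 = 770^32 · 770^16 · 770^4 · 770^2 ≡ 218 · 356 · 1117 · 331 ≡ 561 (mod 1291).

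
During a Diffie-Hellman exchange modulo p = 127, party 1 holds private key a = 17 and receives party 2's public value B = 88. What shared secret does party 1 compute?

26

Shared key K = 88^17 mod 127.
88^1 ≡ 88 (mod 127)
88^2 = (88^1)^2 ≡ 88^2 = 7744 ≡ 124 (mod 127)
88^4 = (88^2)^2 ≡ 124^2 = 15376 ≡ 9 (mod 127)
88^8 = (88^4)^2 ≡ 9^2 = 81 ≡ 81 (mod 127)
88^16 = (88^8)^2 ≡ 81^2 = 6561 ≡ 84 (mod 127)
88^17 = 88^16 · 88^1 ≡ 84 · 88 ≡ 26 (mod 127).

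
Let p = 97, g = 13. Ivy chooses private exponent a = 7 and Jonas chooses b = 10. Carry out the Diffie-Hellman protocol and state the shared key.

94

Ivy sends A = g^a mod p = 13^7 mod 97.
13^1 ≡ 13 (mod 97)
13^2 = (13^1)^2 ≡ 13^2 = 169 ≡ 72 (mod 97)
13^4 = (13^2)^2 ≡ 72^2 = 5184 ≡ 43 (mod 97)
13^7 = 13^4 · 13^2 · 13^1 ≡ 43 · 72 · 13 ≡ 90 (mod 97).
So A = 90. Jonas then computes K = A^b mod p = 90^10 mod 97.
90^1 ≡ 90 (mod 97)
90^2 = (90^1)^2 ≡ 90^2 = 8100 ≡ 49 (mod 97)
90^4 = (90^2)^2 ≡ 49^2 = 2401 ≡ 73 (mod 97)
90^8 = (90^4)^2 ≡ 73^2 = 5329 ≡ 91 (mod 97)
90^10 = 90^8 · 90^2 ≡ 91 · 49 ≡ 94 (mod 97).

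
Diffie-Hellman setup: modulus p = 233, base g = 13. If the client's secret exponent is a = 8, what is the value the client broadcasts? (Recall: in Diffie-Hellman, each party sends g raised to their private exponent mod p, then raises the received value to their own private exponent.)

51

Public value = 13^8 mod 233.
13^1 ≡ 13 (mod 233)
13^2 = (13^1)^2 ≡ 13^2 = 169 ≡ 169 (mod 233)
13^4 = (13^2)^2 ≡ 169^2 = 28561 ≡ 135 (mod 233)
13^8 = (13^4)^2 ≡ 135^2 = 18225 ≡ 51 (mod 233)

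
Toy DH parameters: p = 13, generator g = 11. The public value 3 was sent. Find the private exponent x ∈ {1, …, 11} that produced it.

4

Try successive powers of 11 modulo 13:
11^1 ≡ 11
11^2 ≡ 4
11^3 ≡ 5
11^4 ≡ 3
Found: x = 4.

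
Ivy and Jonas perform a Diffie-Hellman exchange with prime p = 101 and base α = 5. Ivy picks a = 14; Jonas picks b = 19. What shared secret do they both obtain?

Jonas sends B = α^b mod p = 5^19 mod 101.
5^1 ≡ 5 (mod 101)
5^2 = (5^1)^2 ≡ 5^2 = 25 ≡ 25 (mod 101)
5^4 = (5^2)^2 ≡ 25^2 = 625 ≡ 19 (mod 101)
5^8 = (5^4)^2 ≡ 19^2 = 361 ≡ 58 (mod 101)
5^16 = (5^8)^2 ≡ 58^2 = 3364 ≡ 31 (mod 101)
5^19 = 5^16 · 5^2 · 5^1 ≡ 31 · 25 · 5 ≡ 37 (mod 101).
So B = 37. Ivy then computes K = B^a mod p = 37^14 mod 101.
37^1 ≡ 37 (mod 101)
37^2 = (37^1)^2 ≡ 37^2 = 1369 ≡ 56 (mod 101)
37^4 = (37^2)^2 ≡ 56^2 = 3136 ≡ 5 (mod 101)
37^8 = (37^4)^2 ≡ 5^2 = 25 ≡ 25 (mod 101)
37^14 = 37^8 · 37^4 · 37^2 ≡ 25 · 5 · 56 ≡ 31 (mod 101).

31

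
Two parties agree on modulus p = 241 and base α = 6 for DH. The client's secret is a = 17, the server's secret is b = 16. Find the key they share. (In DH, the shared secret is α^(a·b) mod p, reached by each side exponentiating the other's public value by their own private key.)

205

The client sends A = α^a mod p = 6^17 mod 241.
6^1 ≡ 6 (mod 241)
6^2 = (6^1)^2 ≡ 6^2 = 36 ≡ 36 (mod 241)
6^4 = (6^2)^2 ≡ 36^2 = 1296 ≡ 91 (mod 241)
6^8 = (6^4)^2 ≡ 91^2 = 8281 ≡ 87 (mod 241)
6^16 = (6^8)^2 ≡ 87^2 = 7569 ≡ 98 (mod 241)
6^17 = 6^16 · 6^1 ≡ 98 · 6 ≡ 106 (mod 241).
So A = 106. The server then computes K = A^b mod p = 106^16 mod 241.
106^1 ≡ 106 (mod 241)
106^2 = (106^1)^2 ≡ 106^2 = 11236 ≡ 150 (mod 241)
106^4 = (106^2)^2 ≡ 150^2 = 22500 ≡ 87 (mod 241)
106^8 = (106^4)^2 ≡ 87^2 = 7569 ≡ 98 (mod 241)
106^16 = (106^8)^2 ≡ 98^2 = 9604 ≡ 205 (mod 241)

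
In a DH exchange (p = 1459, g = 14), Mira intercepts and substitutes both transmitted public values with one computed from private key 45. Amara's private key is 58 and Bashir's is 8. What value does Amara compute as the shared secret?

Amara receives Mira's public value M = 14^45 mod 1459 instead of the honest one.
14^1 ≡ 14 (mod 1459)
14^2 = (14^1)^2 ≡ 14^2 = 196 ≡ 196 (mod 1459)
14^4 = (14^2)^2 ≡ 196^2 = 38416 ≡ 482 (mod 1459)
14^8 = (14^4)^2 ≡ 482^2 = 232324 ≡ 343 (mod 1459)
14^16 = (14^8)^2 ≡ 343^2 = 117649 ≡ 929 (mod 1459)
14^32 = (14^16)^2 ≡ 929^2 = 863041 ≡ 772 (mod 1459)
14^45 = 14^32 · 14^8 · 14^4 · 14^1 ≡ 772 · 343 · 482 · 14 ≡ 272 (mod 1459).
So M = 272. Amara computes K = M^58 mod 1459.
272^1 ≡ 272 (mod 1459)
272^2 = (272^1)^2 ≡ 272^2 = 73984 ≡ 1034 (mod 1459)
272^4 = (272^2)^2 ≡ 1034^2 = 1069156 ≡ 1168 (mod 1459)
272^8 = (272^4)^2 ≡ 1168^2 = 1364224 ≡ 59 (mod 1459)
272^16 = (272^8)^2 ≡ 59^2 = 3481 ≡ 563 (mod 1459)
272^32 = (272^16)^2 ≡ 563^2 = 316969 ≡ 366 (mod 1459)
272^58 = 272^32 · 272^16 · 272^8 · 272^2 ≡ 366 · 563 · 59 · 1034 ≡ 1168 (mod 1459).

1168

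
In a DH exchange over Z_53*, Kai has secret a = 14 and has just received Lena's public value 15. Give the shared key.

Shared key K = 15^14 mod 53.
15^1 ≡ 15 (mod 53)
15^2 = (15^1)^2 ≡ 15^2 = 225 ≡ 13 (mod 53)
15^4 = (15^2)^2 ≡ 13^2 = 169 ≡ 10 (mod 53)
15^8 = (15^4)^2 ≡ 10^2 = 100 ≡ 47 (mod 53)
15^14 = 15^8 · 15^4 · 15^2 ≡ 47 · 10 · 13 ≡ 15 (mod 53).

15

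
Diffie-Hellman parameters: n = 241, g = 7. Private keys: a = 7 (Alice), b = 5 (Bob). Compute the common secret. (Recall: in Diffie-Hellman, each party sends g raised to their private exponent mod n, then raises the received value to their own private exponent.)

Bob sends B = g^b mod n = 7^5 mod 241.
7^1 ≡ 7 (mod 241)
7^2 = (7^1)^2 ≡ 7^2 = 49 ≡ 49 (mod 241)
7^4 = (7^2)^2 ≡ 49^2 = 2401 ≡ 232 (mod 241)
7^5 = 7^4 · 7^1 ≡ 232 · 7 ≡ 178 (mod 241).
So B = 178. Alice then computes K = B^a mod n = 178^7 mod 241.
178^1 ≡ 178 (mod 241)
178^2 = (178^1)^2 ≡ 178^2 = 31684 ≡ 113 (mod 241)
178^4 = (178^2)^2 ≡ 113^2 = 12769 ≡ 237 (mod 241)
178^7 = 178^4 · 178^2 · 178^1 ≡ 237 · 113 · 178 ≡ 38 (mod 241).

38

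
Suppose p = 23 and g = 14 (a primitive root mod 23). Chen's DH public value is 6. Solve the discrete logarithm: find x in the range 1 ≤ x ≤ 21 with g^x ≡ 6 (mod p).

4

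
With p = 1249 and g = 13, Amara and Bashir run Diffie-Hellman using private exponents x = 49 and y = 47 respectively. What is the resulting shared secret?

Amara sends A = g^x mod p = 13^49 mod 1249.
13^1 ≡ 13 (mod 1249)
13^2 = (13^1)^2 ≡ 13^2 = 169 ≡ 169 (mod 1249)
13^4 = (13^2)^2 ≡ 169^2 = 28561 ≡ 1083 (mod 1249)
13^8 = (13^4)^2 ≡ 1083^2 = 1172889 ≡ 78 (mod 1249)
13^16 = (13^8)^2 ≡ 78^2 = 6084 ≡ 1088 (mod 1249)
13^32 = (13^16)^2 ≡ 1088^2 = 1183744 ≡ 941 (mod 1249)
13^49 = 13^32 · 13^16 · 13^1 ≡ 941 · 1088 · 13 ≡ 160 (mod 1249).
So A = 160. Bashir then computes K = A^y mod p = 160^47 mod 1249.
160^1 ≡ 160 (mod 1249)
160^2 = (160^1)^2 ≡ 160^2 = 25600 ≡ 620 (mod 1249)
160^4 = (160^2)^2 ≡ 620^2 = 384400 ≡ 957 (mod 1249)
160^8 = (160^4)^2 ≡ 957^2 = 915849 ≡ 332 (mod 1249)
160^16 = (160^8)^2 ≡ 332^2 = 110224 ≡ 312 (mod 1249)
160^32 = (160^16)^2 ≡ 312^2 = 97344 ≡ 1171 (mod 1249)
160^47 = 160^32 · 160^8 · 160^4 · 160^2 · 160^1 ≡ 1171 · 332 · 957 · 620 · 160 ≡ 972 (mod 1249).

972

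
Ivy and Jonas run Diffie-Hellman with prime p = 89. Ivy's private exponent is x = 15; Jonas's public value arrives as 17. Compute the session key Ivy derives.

9

Shared key K = 17^15 mod 89.
17^1 ≡ 17 (mod 89)
17^2 = (17^1)^2 ≡ 17^2 = 289 ≡ 22 (mod 89)
17^4 = (17^2)^2 ≡ 22^2 = 484 ≡ 39 (mod 89)
17^8 = (17^4)^2 ≡ 39^2 = 1521 ≡ 8 (mod 89)
17^15 = 17^8 · 17^4 · 17^2 · 17^1 ≡ 8 · 39 · 22 · 17 ≡ 9 (mod 89).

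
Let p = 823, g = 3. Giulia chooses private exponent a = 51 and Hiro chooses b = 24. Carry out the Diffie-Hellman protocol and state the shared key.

167

Hiro sends B = g^b mod p = 3^24 mod 823.
3^1 ≡ 3 (mod 823)
3^2 = (3^1)^2 ≡ 3^2 = 9 ≡ 9 (mod 823)
3^4 = (3^2)^2 ≡ 9^2 = 81 ≡ 81 (mod 823)
3^8 = (3^4)^2 ≡ 81^2 = 6561 ≡ 800 (mod 823)
3^16 = (3^8)^2 ≡ 800^2 = 640000 ≡ 529 (mod 823)
3^24 = 3^16 · 3^8 ≡ 529 · 800 ≡ 178 (mod 823).
So B = 178. Giulia then computes K = B^a mod p = 178^51 mod 823.
178^1 ≡ 178 (mod 823)
178^2 = (178^1)^2 ≡ 178^2 = 31684 ≡ 410 (mod 823)
178^4 = (178^2)^2 ≡ 410^2 = 168100 ≡ 208 (mod 823)
178^8 = (178^4)^2 ≡ 208^2 = 43264 ≡ 468 (mod 823)
178^16 = (178^8)^2 ≡ 468^2 = 219024 ≡ 106 (mod 823)
178^32 = (178^16)^2 ≡ 106^2 = 11236 ≡ 537 (mod 823)
178^51 = 178^32 · 178^16 · 178^2 · 178^1 ≡ 537 · 106 · 410 · 178 ≡ 167 (mod 823).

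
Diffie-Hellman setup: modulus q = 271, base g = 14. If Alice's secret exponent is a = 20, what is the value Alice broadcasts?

158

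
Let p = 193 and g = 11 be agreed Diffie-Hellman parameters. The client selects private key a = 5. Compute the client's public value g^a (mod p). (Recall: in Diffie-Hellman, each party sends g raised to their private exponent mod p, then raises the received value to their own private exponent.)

89

Public value = 11^5 (mod 193).
11^1 ≡ 11 (mod 193)
11^2 = (11^1)^2 ≡ 11^2 = 121 ≡ 121 (mod 193)
11^4 = (11^2)^2 ≡ 121^2 = 14641 ≡ 166 (mod 193)
11^5 = 11^4 · 11^1 ≡ 166 · 11 ≡ 89 (mod 193).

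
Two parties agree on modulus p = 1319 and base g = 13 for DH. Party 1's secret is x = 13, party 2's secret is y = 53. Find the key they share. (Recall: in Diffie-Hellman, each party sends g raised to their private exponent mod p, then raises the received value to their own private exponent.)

987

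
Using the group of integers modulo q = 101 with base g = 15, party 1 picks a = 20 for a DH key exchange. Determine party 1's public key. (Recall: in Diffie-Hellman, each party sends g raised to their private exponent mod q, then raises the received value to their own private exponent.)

87

Public value = 15^{20} \pmod{101}.
15^1 ≡ 15 (mod 101)
15^2 = (15^1)^2 ≡ 15^2 = 225 ≡ 23 (mod 101)
15^4 = (15^2)^2 ≡ 23^2 = 529 ≡ 24 (mod 101)
15^8 = (15^4)^2 ≡ 24^2 = 576 ≡ 71 (mod 101)
15^16 = (15^8)^2 ≡ 71^2 = 5041 ≡ 92 (mod 101)
15^20 = 15^16 · 15^4 ≡ 92 · 24 ≡ 87 (mod 101).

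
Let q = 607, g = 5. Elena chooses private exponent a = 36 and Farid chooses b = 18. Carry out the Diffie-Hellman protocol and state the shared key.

478

Elena sends A = g^a mod q = 5^36 mod 607.
5^1 ≡ 5 (mod 607)
5^2 = (5^1)^2 ≡ 5^2 = 25 ≡ 25 (mod 607)
5^4 = (5^2)^2 ≡ 25^2 = 625 ≡ 18 (mod 607)
5^8 = (5^4)^2 ≡ 18^2 = 324 ≡ 324 (mod 607)
5^16 = (5^8)^2 ≡ 324^2 = 104976 ≡ 572 (mod 607)
5^32 = (5^16)^2 ≡ 572^2 = 327184 ≡ 11 (mod 607)
5^36 = 5^32 · 5^4 ≡ 11 · 18 ≡ 198 (mod 607).
So A = 198. Farid then computes K = A^b mod q = 198^18 mod 607.
198^1 ≡ 198 (mod 607)
198^2 = (198^1)^2 ≡ 198^2 = 39204 ≡ 356 (mod 607)
198^4 = (198^2)^2 ≡ 356^2 = 126736 ≡ 480 (mod 607)
198^8 = (198^4)^2 ≡ 480^2 = 230400 ≡ 347 (mod 607)
198^16 = (198^8)^2 ≡ 347^2 = 120409 ≡ 223 (mod 607)
198^18 = 198^16 · 198^2 ≡ 223 · 356 ≡ 478 (mod 607).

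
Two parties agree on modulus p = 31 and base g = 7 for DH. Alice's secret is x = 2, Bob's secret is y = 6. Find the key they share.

16

Alice sends A = g^x mod p = 7^2 mod 31.
7^1 ≡ 7 (mod 31)
7^2 = (7^1)^2 ≡ 7^2 = 49 ≡ 18 (mod 31)
So A = 18. Bob then computes K = A^y mod p = 18^6 mod 31.
18^1 ≡ 18 (mod 31)
18^2 = (18^1)^2 ≡ 18^2 = 324 ≡ 14 (mod 31)
18^4 = (18^2)^2 ≡ 14^2 = 196 ≡ 10 (mod 31)
18^6 = 18^4 · 18^2 ≡ 10 · 14 ≡ 16 (mod 31).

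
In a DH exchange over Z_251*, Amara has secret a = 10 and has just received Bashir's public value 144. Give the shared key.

Shared key K = 144^10 mod 251.
144^1 ≡ 144 (mod 251)
144^2 = (144^1)^2 ≡ 144^2 = 20736 ≡ 154 (mod 251)
144^4 = (144^2)^2 ≡ 154^2 = 23716 ≡ 122 (mod 251)
144^8 = (144^4)^2 ≡ 122^2 = 14884 ≡ 75 (mod 251)
144^10 = 144^8 · 144^2 ≡ 75 · 154 ≡ 4 (mod 251).

4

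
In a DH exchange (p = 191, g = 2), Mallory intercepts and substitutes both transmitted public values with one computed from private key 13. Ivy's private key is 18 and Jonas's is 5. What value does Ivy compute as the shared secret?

80

Ivy receives Mallory's public value M = 2^13 mod 191 instead of the honest one.
2^1 ≡ 2 (mod 191)
2^2 = (2^1)^2 ≡ 2^2 = 4 ≡ 4 (mod 191)
2^4 = (2^2)^2 ≡ 4^2 = 16 ≡ 16 (mod 191)
2^8 = (2^4)^2 ≡ 16^2 = 256 ≡ 65 (mod 191)
2^13 = 2^8 · 2^4 · 2^1 ≡ 65 · 16 · 2 ≡ 170 (mod 191).
So M = 170. Ivy computes K = M^18 mod 191.
170^1 ≡ 170 (mod 191)
170^2 = (170^1)^2 ≡ 170^2 = 28900 ≡ 59 (mod 191)
170^4 = (170^2)^2 ≡ 59^2 = 3481 ≡ 43 (mod 191)
170^8 = (170^4)^2 ≡ 43^2 = 1849 ≡ 130 (mod 191)
170^16 = (170^8)^2 ≡ 130^2 = 16900 ≡ 92 (mod 191)
170^18 = 170^16 · 170^2 ≡ 92 · 59 ≡ 80 (mod 191).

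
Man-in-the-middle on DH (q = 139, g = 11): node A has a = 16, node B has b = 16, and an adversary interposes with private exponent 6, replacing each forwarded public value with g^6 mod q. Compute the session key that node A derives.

125

Node A receives an adversary's public value M = 11^6 mod 139 instead of the honest one.
11^1 ≡ 11 (mod 139)
11^2 = (11^1)^2 ≡ 11^2 = 121 ≡ 121 (mod 139)
11^4 = (11^2)^2 ≡ 121^2 = 14641 ≡ 46 (mod 139)
11^6 = 11^4 · 11^2 ≡ 46 · 121 ≡ 6 (mod 139).
So M = 6. Node A computes K = M^16 mod 139.
6^1 ≡ 6 (mod 139)
6^2 = (6^1)^2 ≡ 6^2 = 36 ≡ 36 (mod 139)
6^4 = (6^2)^2 ≡ 36^2 = 1296 ≡ 45 (mod 139)
6^8 = (6^4)^2 ≡ 45^2 = 2025 ≡ 79 (mod 139)
6^16 = (6^8)^2 ≡ 79^2 = 6241 ≡ 125 (mod 139)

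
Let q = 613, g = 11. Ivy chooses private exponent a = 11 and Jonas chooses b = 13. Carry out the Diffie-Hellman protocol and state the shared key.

Ivy sends A = g^a mod q = 11^11 mod 613.
11^1 ≡ 11 (mod 613)
11^2 = (11^1)^2 ≡ 11^2 = 121 ≡ 121 (mod 613)
11^4 = (11^2)^2 ≡ 121^2 = 14641 ≡ 542 (mod 613)
11^8 = (11^4)^2 ≡ 542^2 = 293764 ≡ 137 (mod 613)
11^11 = 11^8 · 11^2 · 11^1 ≡ 137 · 121 · 11 ≡ 286 (mod 613).
So A = 286. Jonas then computes K = A^b mod q = 286^13 mod 613.
286^1 ≡ 286 (mod 613)
286^2 = (286^1)^2 ≡ 286^2 = 81796 ≡ 267 (mod 613)
286^4 = (286^2)^2 ≡ 267^2 = 71289 ≡ 181 (mod 613)
286^8 = (286^4)^2 ≡ 181^2 = 32761 ≡ 272 (mod 613)
286^13 = 286^8 · 286^4 · 286^1 ≡ 272 · 181 · 286 ≡ 355 (mod 613).

355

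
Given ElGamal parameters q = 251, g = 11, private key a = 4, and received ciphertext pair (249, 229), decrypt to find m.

30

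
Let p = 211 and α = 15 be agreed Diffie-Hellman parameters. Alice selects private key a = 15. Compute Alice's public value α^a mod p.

210

Public value = 15^15 mod 211.
15^1 ≡ 15 (mod 211)
15^2 = (15^1)^2 ≡ 15^2 = 225 ≡ 14 (mod 211)
15^4 = (15^2)^2 ≡ 14^2 = 196 ≡ 196 (mod 211)
15^8 = (15^4)^2 ≡ 196^2 = 38416 ≡ 14 (mod 211)
15^15 = 15^8 · 15^4 · 15^2 · 15^1 ≡ 14 · 196 · 14 · 15 ≡ 210 (mod 211).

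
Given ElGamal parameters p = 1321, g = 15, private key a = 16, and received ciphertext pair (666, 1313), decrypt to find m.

1166

Shared mask s = c₁^a mod p = 666^16 mod 1321.
666^1 ≡ 666 (mod 1321)
666^2 = (666^1)^2 ≡ 666^2 = 443556 ≡ 1021 (mod 1321)
666^4 = (666^2)^2 ≡ 1021^2 = 1042441 ≡ 172 (mod 1321)
666^8 = (666^4)^2 ≡ 172^2 = 29584 ≡ 522 (mod 1321)
666^16 = (666^8)^2 ≡ 522^2 = 272484 ≡ 358 (mod 1321)
So s = 358; s⁻¹ ≡ 845 (mod 1321).
m = c₂ · s⁻¹ mod 1321 = 1313 · 845 mod 1321 = 1166.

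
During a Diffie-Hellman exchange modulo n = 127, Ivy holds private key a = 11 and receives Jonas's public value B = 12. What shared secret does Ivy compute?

91

Shared key K = 12^11 mod 127.
12^1 ≡ 12 (mod 127)
12^2 = (12^1)^2 ≡ 12^2 = 144 ≡ 17 (mod 127)
12^4 = (12^2)^2 ≡ 17^2 = 289 ≡ 35 (mod 127)
12^8 = (12^4)^2 ≡ 35^2 = 1225 ≡ 82 (mod 127)
12^11 = 12^8 · 12^2 · 12^1 ≡ 82 · 17 · 12 ≡ 91 (mod 127).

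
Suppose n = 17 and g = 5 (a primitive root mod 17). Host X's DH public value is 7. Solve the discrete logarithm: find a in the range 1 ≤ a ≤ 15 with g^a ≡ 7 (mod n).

15

Try successive powers of 5 modulo 17:
5^1 ≡ 5
5^2 ≡ 8
5^3 ≡ 6
5^4 ≡ 13
5^5 ≡ 14
5^6 ≡ 2
5^7 ≡ 10
5^8 ≡ 16
5^9 ≡ 12
5^10 ≡ 9
5^11 ≡ 11
5^12 ≡ 4
5^13 ≡ 3
5^14 ≡ 15
5^15 ≡ 7
Found: a = 15.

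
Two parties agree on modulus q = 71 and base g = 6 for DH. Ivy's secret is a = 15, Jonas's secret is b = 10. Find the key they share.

Jonas sends B = g^b mod q = 6^10 mod 71.
6^1 ≡ 6 (mod 71)
6^2 = (6^1)^2 ≡ 6^2 = 36 ≡ 36 (mod 71)
6^4 = (6^2)^2 ≡ 36^2 = 1296 ≡ 18 (mod 71)
6^8 = (6^4)^2 ≡ 18^2 = 324 ≡ 40 (mod 71)
6^10 = 6^8 · 6^2 ≡ 40 · 36 ≡ 20 (mod 71).
So B = 20. Ivy then computes K = B^a mod q = 20^15 mod 71.
20^1 ≡ 20 (mod 71)
20^2 = (20^1)^2 ≡ 20^2 = 400 ≡ 45 (mod 71)
20^4 = (20^2)^2 ≡ 45^2 = 2025 ≡ 37 (mod 71)
20^8 = (20^4)^2 ≡ 37^2 = 1369 ≡ 20 (mod 71)
20^15 = 20^8 · 20^4 · 20^2 · 20^1 ≡ 20 · 37 · 45 · 20 ≡ 20 (mod 71).

20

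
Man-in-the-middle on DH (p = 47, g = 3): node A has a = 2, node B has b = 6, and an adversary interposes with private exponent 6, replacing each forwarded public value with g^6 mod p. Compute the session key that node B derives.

Node B receives an adversary's public value M = 3^6 mod 47 instead of the honest one.
3^1 ≡ 3 (mod 47)
3^2 = (3^1)^2 ≡ 3^2 = 9 ≡ 9 (mod 47)
3^4 = (3^2)^2 ≡ 9^2 = 81 ≡ 34 (mod 47)
3^6 = 3^4 · 3^2 ≡ 34 · 9 ≡ 24 (mod 47).
So M = 24. Node B computes K = M^6 mod 47.
24^1 ≡ 24 (mod 47)
24^2 = (24^1)^2 ≡ 24^2 = 576 ≡ 12 (mod 47)
24^4 = (24^2)^2 ≡ 12^2 = 144 ≡ 3 (mod 47)
24^6 = 24^4 · 24^2 ≡ 3 · 12 ≡ 36 (mod 47).

36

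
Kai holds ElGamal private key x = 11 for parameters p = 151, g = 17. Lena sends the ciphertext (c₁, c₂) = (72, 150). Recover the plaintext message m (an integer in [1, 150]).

60

Shared mask s = c₁^x mod p = 72^11 mod 151.
72^1 ≡ 72 (mod 151)
72^2 = (72^1)^2 ≡ 72^2 = 5184 ≡ 50 (mod 151)
72^4 = (72^2)^2 ≡ 50^2 = 2500 ≡ 84 (mod 151)
72^8 = (72^4)^2 ≡ 84^2 = 7056 ≡ 110 (mod 151)
72^11 = 72^8 · 72^2 · 72^1 ≡ 110 · 50 · 72 ≡ 78 (mod 151).
So s = 78; s⁻¹ ≡ 91 (mod 151).
m = c₂ · s⁻¹ mod 151 = 150 · 91 mod 151 = 60.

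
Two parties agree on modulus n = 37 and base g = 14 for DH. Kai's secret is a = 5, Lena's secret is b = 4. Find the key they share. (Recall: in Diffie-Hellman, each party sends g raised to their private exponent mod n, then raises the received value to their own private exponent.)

26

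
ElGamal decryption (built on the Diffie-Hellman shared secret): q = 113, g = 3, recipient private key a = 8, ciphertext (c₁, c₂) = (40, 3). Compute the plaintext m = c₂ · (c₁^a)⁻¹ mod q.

Shared mask s = c₁^a mod q = 40^8 mod 113.
40^1 ≡ 40 (mod 113)
40^2 = (40^1)^2 ≡ 40^2 = 1600 ≡ 18 (mod 113)
40^4 = (40^2)^2 ≡ 18^2 = 324 ≡ 98 (mod 113)
40^8 = (40^4)^2 ≡ 98^2 = 9604 ≡ 112 (mod 113)
So s = 112; s⁻¹ ≡ 112 (mod 113).
m = c₂ · s⁻¹ mod 113 = 3 · 112 mod 113 = 110.

110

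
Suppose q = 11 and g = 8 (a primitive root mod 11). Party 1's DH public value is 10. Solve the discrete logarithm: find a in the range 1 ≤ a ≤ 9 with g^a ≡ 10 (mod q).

5

Try successive powers of 8 modulo 11:
8^1 ≡ 8
8^2 ≡ 9
8^3 ≡ 6
8^4 ≡ 4
8^5 ≡ 10
Found: a = 5.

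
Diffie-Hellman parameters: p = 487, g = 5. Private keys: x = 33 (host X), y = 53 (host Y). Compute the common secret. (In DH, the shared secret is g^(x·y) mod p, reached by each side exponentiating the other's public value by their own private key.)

Host Y sends B = g^y mod p = 5^53 mod 487.
5^1 ≡ 5 (mod 487)
5^2 = (5^1)^2 ≡ 5^2 = 25 ≡ 25 (mod 487)
5^4 = (5^2)^2 ≡ 25^2 = 625 ≡ 138 (mod 487)
5^8 = (5^4)^2 ≡ 138^2 = 19044 ≡ 51 (mod 487)
5^16 = (5^8)^2 ≡ 51^2 = 2601 ≡ 166 (mod 487)
5^32 = (5^16)^2 ≡ 166^2 = 27556 ≡ 284 (mod 487)
5^53 = 5^32 · 5^16 · 5^4 · 5^1 ≡ 284 · 166 · 138 · 5 ≡ 195 (mod 487).
So B = 195. Host X then computes K = B^x mod p = 195^33 mod 487.
195^1 ≡ 195 (mod 487)
195^2 = (195^1)^2 ≡ 195^2 = 38025 ≡ 39 (mod 487)
195^4 = (195^2)^2 ≡ 39^2 = 1521 ≡ 60 (mod 487)
195^8 = (195^4)^2 ≡ 60^2 = 3600 ≡ 191 (mod 487)
195^16 = (195^8)^2 ≡ 191^2 = 36481 ≡ 443 (mod 487)
195^32 = (195^16)^2 ≡ 443^2 = 196249 ≡ 475 (mod 487)
195^33 = 195^32 · 195^1 ≡ 475 · 195 ≡ 95 (mod 487).

95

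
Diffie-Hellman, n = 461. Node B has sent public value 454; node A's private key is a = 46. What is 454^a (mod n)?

Shared key K = 454^46 mod 461.
454^1 ≡ 454 (mod 461)
454^2 = (454^1)^2 ≡ 454^2 = 206116 ≡ 49 (mod 461)
454^4 = (454^2)^2 ≡ 49^2 = 2401 ≡ 96 (mod 461)
454^8 = (454^4)^2 ≡ 96^2 = 9216 ≡ 457 (mod 461)
454^16 = (454^8)^2 ≡ 457^2 = 208849 ≡ 16 (mod 461)
454^32 = (454^16)^2 ≡ 16^2 = 256 ≡ 256 (mod 461)
454^46 = 454^32 · 454^8 · 454^4 · 454^2 ≡ 256 · 457 · 96 · 49 ≡ 93 (mod 461).

93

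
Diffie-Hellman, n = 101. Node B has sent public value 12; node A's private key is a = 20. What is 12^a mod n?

95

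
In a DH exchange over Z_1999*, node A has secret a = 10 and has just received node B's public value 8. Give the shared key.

963

Shared key K = 8^10 mod 1999.
8^1 ≡ 8 (mod 1999)
8^2 = (8^1)^2 ≡ 8^2 = 64 ≡ 64 (mod 1999)
8^4 = (8^2)^2 ≡ 64^2 = 4096 ≡ 98 (mod 1999)
8^8 = (8^4)^2 ≡ 98^2 = 9604 ≡ 1608 (mod 1999)
8^10 = 8^8 · 8^2 ≡ 1608 · 64 ≡ 963 (mod 1999).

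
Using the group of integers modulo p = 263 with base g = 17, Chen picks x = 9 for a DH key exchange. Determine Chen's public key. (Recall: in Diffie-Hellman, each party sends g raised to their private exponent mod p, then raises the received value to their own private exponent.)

98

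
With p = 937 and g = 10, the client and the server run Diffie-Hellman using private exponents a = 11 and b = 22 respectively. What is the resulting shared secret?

151

The client sends A = g^a mod p = 10^11 mod 937.
10^1 ≡ 10 (mod 937)
10^2 = (10^1)^2 ≡ 10^2 = 100 ≡ 100 (mod 937)
10^4 = (10^2)^2 ≡ 100^2 = 10000 ≡ 630 (mod 937)
10^8 = (10^4)^2 ≡ 630^2 = 396900 ≡ 549 (mod 937)
10^11 = 10^8 · 10^2 · 10^1 ≡ 549 · 100 · 10 ≡ 855 (mod 937).
So A = 855. The server then computes K = A^b mod p = 855^22 mod 937.
855^1 ≡ 855 (mod 937)
855^2 = (855^1)^2 ≡ 855^2 = 731025 ≡ 165 (mod 937)
855^4 = (855^2)^2 ≡ 165^2 = 27225 ≡ 52 (mod 937)
855^8 = (855^4)^2 ≡ 52^2 = 2704 ≡ 830 (mod 937)
855^16 = (855^8)^2 ≡ 830^2 = 688900 ≡ 205 (mod 937)
855^22 = 855^16 · 855^4 · 855^2 ≡ 205 · 52 · 165 ≡ 151 (mod 937).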